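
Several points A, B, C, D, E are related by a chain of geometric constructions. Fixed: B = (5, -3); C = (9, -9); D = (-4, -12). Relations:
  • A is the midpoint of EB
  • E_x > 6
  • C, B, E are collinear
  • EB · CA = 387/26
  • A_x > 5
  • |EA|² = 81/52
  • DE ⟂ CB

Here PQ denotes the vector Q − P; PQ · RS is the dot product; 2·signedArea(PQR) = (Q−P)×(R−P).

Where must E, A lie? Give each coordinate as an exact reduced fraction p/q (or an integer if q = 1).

1. E_x = 83/13  [C, B, E are collinear ∩ DE ⟂ CB]
2. E_y = -66/13  [C, B, E are collinear ∩ DE ⟂ CB]
   → E = (83/13, -66/13)
3. A_x = 74/13  [A is the midpoint of EB]
4. A_y = -105/26  [A is the midpoint of EB]
   → A = (74/13, -105/26)

A = (74/13, -105/26)
E = (83/13, -66/13)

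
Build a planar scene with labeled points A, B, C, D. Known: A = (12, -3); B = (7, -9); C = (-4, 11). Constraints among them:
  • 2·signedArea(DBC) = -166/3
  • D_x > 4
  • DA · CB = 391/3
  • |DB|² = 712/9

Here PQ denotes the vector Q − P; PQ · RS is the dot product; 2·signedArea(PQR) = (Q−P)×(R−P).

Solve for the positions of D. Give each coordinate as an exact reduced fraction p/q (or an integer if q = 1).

D = (5, -1/3)

1. D_x = 5  [2·signedArea(DBC) = -166/3 ∩ DA · CB = 391/3]
2. D_y = -1/3  [2·signedArea(DBC) = -166/3 ∩ DA · CB = 391/3]
   → D = (5, -1/3)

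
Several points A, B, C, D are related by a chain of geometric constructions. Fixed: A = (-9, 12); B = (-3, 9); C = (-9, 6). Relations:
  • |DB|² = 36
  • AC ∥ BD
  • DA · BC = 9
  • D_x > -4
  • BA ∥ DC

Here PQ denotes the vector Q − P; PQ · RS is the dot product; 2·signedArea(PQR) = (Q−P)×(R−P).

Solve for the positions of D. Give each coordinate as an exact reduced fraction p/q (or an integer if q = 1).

D = (-3, 3)

1. D_x = -3  [BA ∥ DC ∩ AC ∥ BD]
2. D_y = 3  [BA ∥ DC ∩ AC ∥ BD]
   → D = (-3, 3)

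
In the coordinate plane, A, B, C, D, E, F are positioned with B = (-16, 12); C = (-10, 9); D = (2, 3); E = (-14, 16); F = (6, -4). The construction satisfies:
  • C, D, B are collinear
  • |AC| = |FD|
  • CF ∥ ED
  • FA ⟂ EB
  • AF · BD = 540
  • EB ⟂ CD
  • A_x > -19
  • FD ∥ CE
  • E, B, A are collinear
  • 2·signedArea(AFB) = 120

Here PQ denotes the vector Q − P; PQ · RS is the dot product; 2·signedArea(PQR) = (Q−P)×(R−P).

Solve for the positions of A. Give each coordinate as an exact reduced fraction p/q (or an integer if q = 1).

A = (-18, 8)

1. A_x = -18  [E, B, A are collinear ∩ FA ⟂ EB]
2. A_y = 8  [E, B, A are collinear ∩ FA ⟂ EB]
   → A = (-18, 8)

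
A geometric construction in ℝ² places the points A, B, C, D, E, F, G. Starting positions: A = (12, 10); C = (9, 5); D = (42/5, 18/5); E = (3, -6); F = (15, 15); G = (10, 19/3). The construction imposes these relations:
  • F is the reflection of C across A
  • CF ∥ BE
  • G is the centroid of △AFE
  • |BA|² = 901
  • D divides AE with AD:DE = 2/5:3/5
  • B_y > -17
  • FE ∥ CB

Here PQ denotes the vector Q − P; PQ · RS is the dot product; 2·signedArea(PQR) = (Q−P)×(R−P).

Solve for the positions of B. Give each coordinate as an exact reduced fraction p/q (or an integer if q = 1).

B = (-3, -16)

1. B_x = -3  [CF ∥ BE ∩ FE ∥ CB]
2. B_y = -16  [CF ∥ BE ∩ FE ∥ CB]
   → B = (-3, -16)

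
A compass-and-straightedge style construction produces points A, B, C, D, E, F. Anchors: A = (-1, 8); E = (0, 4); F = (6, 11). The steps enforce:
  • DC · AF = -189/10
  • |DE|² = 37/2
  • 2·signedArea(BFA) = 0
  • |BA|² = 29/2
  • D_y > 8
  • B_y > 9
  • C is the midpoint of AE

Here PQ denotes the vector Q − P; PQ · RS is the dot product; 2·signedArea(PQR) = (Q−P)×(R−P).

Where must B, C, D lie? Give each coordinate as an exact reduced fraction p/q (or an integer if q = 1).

1. B_x = 5/2  [line 3·x + -7·y + 59 = 0 ∩ |BA|² = 29/2]
2. B_y = 19/2  [line 3·x + -7·y + 59 = 0 ∩ |BA|² = 29/2]
   → B = (5/2, 19/2)
3. C_x = -1/2  [C is the midpoint of AE]
4. C_y = 6  [C is the midpoint of AE]
   → C = (-1/2, 6)
5. D_x = 13/10  [line -7·x + -3·y + 167/5 = 0 ∩ |DE|² = 37/2]
6. D_y = 81/10  [line -7·x + -3·y + 167/5 = 0 ∩ |DE|² = 37/2]
   → D = (13/10, 81/10)

B = (5/2, 19/2)
C = (-1/2, 6)
D = (13/10, 81/10)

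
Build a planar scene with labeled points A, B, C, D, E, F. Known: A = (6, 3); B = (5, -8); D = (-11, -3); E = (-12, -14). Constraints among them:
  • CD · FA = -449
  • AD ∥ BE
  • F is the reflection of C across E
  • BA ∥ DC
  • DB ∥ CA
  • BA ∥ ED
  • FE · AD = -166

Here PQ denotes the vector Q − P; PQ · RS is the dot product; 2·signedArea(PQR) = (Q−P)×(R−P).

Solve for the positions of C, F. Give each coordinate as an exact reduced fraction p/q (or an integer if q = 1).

C = (-10, 8)
F = (-14, -36)

1. C_x = -10  [DB ∥ CA ∩ BA ∥ DC]
2. C_y = 8  [DB ∥ CA ∩ BA ∥ DC]
   → C = (-10, 8)
3. F_x = -14  [F is the reflection of C across E]
4. F_y = -36  [F is the reflection of C across E]
   → F = (-14, -36)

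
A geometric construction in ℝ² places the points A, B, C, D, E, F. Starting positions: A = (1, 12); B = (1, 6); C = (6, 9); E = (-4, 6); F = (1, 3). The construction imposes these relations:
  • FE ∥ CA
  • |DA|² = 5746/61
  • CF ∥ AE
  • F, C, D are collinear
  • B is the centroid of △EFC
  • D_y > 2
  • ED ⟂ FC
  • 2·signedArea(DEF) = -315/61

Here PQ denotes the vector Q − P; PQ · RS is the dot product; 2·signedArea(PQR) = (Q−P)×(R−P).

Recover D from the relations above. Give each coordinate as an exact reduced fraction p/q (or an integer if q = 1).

D = (26/61, 141/61)

1. D_x = 26/61  [F, C, D are collinear ∩ ED ⟂ FC]
2. D_y = 141/61  [F, C, D are collinear ∩ ED ⟂ FC]
   → D = (26/61, 141/61)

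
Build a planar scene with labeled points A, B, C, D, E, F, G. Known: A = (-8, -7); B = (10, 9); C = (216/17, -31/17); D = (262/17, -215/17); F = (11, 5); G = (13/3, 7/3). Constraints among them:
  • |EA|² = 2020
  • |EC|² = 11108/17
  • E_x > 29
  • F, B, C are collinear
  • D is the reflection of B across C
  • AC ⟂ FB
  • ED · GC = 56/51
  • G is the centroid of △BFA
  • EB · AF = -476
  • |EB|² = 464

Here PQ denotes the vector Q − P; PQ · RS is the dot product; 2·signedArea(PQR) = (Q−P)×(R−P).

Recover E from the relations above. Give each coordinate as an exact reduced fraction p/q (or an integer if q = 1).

E = (30, 17)

1. E_x = 30  [ED · GC = 56/51 ∩ EB · AF = -476]
2. E_y = 17  [ED · GC = 56/51 ∩ EB · AF = -476]
   → E = (30, 17)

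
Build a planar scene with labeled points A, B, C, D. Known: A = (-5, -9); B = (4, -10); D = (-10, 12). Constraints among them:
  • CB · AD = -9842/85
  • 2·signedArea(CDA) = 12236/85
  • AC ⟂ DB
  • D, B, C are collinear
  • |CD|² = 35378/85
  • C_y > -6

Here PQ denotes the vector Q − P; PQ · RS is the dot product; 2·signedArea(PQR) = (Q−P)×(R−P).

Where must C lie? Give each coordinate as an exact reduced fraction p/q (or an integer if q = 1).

C = (81/85, -443/85)

1. C_x = 81/85  [D, B, C are collinear ∩ AC ⟂ DB]
2. C_y = -443/85  [D, B, C are collinear ∩ AC ⟂ DB]
   → C = (81/85, -443/85)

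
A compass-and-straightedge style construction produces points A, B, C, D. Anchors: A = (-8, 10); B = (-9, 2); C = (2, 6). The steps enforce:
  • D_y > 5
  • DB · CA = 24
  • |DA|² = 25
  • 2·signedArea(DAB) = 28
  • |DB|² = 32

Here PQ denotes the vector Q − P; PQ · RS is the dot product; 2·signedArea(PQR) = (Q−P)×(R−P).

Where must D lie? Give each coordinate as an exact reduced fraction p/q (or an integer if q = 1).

D = (-5, 6)

1. D_x = -5  [DB · CA = 24 ∩ 2·signedArea(DAB) = 28]
2. D_y = 6  [DB · CA = 24 ∩ 2·signedArea(DAB) = 28]
   → D = (-5, 6)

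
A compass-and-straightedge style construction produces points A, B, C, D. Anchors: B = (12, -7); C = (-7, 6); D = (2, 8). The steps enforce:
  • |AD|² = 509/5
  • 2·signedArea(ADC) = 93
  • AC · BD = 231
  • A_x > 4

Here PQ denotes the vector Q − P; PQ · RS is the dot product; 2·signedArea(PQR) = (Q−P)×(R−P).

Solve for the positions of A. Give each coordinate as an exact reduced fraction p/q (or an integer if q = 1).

1. A_x = 22/5  [2·signedArea(ADC) = 93 ∩ AC · BD = 231]
2. A_y = -9/5  [2·signedArea(ADC) = 93 ∩ AC · BD = 231]
   → A = (22/5, -9/5)

A = (22/5, -9/5)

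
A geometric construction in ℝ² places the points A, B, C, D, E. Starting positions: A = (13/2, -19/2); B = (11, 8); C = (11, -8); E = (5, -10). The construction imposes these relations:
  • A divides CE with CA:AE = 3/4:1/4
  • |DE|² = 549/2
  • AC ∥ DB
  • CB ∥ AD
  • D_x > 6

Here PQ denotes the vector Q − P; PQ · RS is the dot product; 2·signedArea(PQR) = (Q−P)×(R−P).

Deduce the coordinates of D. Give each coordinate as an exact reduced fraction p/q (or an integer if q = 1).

D = (13/2, 13/2)

1. D_x = 13/2  [AC ∥ DB ∩ CB ∥ AD]
2. D_y = 13/2  [AC ∥ DB ∩ CB ∥ AD]
   → D = (13/2, 13/2)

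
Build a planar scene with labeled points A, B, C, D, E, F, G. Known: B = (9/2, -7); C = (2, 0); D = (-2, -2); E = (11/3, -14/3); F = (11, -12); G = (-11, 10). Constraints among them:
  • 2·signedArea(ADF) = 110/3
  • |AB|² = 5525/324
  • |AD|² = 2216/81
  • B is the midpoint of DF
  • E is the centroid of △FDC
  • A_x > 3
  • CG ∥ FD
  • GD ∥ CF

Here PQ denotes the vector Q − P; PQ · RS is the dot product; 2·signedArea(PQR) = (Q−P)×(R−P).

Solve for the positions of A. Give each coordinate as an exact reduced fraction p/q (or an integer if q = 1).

1. A_x = 28/9  [line 10·x + 13·y + 28/3 = 0 ∩ |AD|² = 2216/81]
2. A_y = -28/9  [line 10·x + 13·y + 28/3 = 0 ∩ |AD|² = 2216/81]
   → A = (28/9, -28/9)

A = (28/9, -28/9)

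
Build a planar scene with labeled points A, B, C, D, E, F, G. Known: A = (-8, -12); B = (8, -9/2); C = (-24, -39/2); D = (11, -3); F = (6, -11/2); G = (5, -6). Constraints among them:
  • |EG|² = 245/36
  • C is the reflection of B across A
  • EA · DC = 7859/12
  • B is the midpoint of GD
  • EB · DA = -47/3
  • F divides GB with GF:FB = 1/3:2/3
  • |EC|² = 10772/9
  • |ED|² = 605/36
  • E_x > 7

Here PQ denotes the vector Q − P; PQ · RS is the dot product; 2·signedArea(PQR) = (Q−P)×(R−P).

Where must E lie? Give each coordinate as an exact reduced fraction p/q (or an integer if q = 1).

E = (22/3, -29/6)

1. E_x = 22/3  [EB · DA = -47/3 ∩ EA · DC = 7859/12]
2. E_y = -29/6  [EB · DA = -47/3 ∩ EA · DC = 7859/12]
   → E = (22/3, -29/6)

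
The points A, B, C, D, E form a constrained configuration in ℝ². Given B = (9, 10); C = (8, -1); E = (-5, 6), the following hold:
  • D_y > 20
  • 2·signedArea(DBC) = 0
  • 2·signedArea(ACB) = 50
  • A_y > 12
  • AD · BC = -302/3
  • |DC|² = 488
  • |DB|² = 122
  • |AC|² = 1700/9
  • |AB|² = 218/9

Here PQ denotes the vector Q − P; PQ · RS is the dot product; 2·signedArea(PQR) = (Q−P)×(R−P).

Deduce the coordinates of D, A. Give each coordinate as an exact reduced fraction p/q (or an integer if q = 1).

A = (14/3, 37/3)
D = (10, 21)

1. D_x = 10  [line 11·x + -1·y + -89 = 0 ∩ |DC|² = 488]
2. D_y = 21  [line 11·x + -1·y + -89 = 0 ∩ |DC|² = 488]
   → D = (10, 21)
3. A_x = 14/3  [2·signedArea(ACB) = 50 ∩ AD · BC = -302/3]
4. A_y = 37/3  [2·signedArea(ACB) = 50 ∩ AD · BC = -302/3]
   → A = (14/3, 37/3)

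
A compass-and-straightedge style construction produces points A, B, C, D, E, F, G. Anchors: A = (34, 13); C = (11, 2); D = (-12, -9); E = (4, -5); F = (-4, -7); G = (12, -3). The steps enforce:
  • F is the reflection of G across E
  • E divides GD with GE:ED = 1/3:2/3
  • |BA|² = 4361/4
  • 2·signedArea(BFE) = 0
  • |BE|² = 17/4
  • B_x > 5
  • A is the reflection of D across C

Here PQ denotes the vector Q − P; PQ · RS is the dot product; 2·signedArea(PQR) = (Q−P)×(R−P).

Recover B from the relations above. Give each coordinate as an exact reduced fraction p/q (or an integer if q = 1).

1. B_x = 6  [line -2·x + 8·y + 48 = 0 ∩ |BE|² = 17/4]
2. B_y = -9/2  [line -2·x + 8·y + 48 = 0 ∩ |BE|² = 17/4]
   → B = (6, -9/2)

B = (6, -9/2)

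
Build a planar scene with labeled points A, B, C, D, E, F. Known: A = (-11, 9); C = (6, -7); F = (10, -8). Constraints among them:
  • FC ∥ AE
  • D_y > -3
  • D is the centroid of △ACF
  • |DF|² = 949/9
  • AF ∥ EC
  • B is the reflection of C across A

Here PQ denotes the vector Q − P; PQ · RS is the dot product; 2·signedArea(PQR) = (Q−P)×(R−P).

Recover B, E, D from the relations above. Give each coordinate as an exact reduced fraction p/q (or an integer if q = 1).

B = (-28, 25)
D = (5/3, -2)
E = (-15, 10)

1. B_x = -28  [B is the reflection of C across A]
2. B_y = 25  [B is the reflection of C across A]
   → B = (-28, 25)
3. E_x = -15  [AF ∥ EC ∩ FC ∥ AE]
4. E_y = 10  [AF ∥ EC ∩ FC ∥ AE]
   → E = (-15, 10)
5. D_x = 5/3  [D is the centroid of △ACF]
6. D_y = -2  [D is the centroid of △ACF]
   → D = (5/3, -2)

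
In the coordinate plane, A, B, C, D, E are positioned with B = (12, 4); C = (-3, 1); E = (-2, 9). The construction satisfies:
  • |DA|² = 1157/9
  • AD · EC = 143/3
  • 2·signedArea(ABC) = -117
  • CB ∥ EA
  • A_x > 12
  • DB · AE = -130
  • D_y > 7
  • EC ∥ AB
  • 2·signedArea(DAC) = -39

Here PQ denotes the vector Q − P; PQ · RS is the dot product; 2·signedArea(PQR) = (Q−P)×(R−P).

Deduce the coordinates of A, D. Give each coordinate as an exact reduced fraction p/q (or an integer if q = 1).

1. A_x = 13  [EC ∥ AB ∩ CB ∥ EA]
2. A_y = 12  [EC ∥ AB ∩ CB ∥ EA]
   → A = (13, 12)
3. D_x = 8/3  [2·signedArea(DAC) = -39 ∩ DB · AE = -130]
4. D_y = 22/3  [2·signedArea(DAC) = -39 ∩ DB · AE = -130]
   → D = (8/3, 22/3)

A = (13, 12)
D = (8/3, 22/3)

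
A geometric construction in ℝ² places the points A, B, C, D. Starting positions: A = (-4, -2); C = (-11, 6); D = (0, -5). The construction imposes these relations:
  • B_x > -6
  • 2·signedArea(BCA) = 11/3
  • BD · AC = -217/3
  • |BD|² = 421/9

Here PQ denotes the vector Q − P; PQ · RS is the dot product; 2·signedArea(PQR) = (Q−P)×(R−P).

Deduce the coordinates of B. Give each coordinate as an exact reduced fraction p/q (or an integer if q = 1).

1. B_x = -5  [2·signedArea(BCA) = 11/3 ∩ BD · AC = -217/3]
2. B_y = -1/3  [2·signedArea(BCA) = 11/3 ∩ BD · AC = -217/3]
   → B = (-5, -1/3)

B = (-5, -1/3)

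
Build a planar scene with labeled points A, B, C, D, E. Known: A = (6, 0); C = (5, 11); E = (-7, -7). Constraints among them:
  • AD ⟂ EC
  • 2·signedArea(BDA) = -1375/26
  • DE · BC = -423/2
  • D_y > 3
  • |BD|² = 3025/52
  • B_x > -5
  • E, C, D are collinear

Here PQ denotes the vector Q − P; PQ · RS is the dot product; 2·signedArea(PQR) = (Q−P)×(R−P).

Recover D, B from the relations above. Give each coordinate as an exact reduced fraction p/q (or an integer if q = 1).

1. D_x = 3/13  [E, C, D are collinear ∩ AD ⟂ EC]
2. D_y = 50/13  [E, C, D are collinear ∩ AD ⟂ EC]
   → D = (3/13, 50/13)
3. B_x = -4  [line 50/13·x + 75/13·y + 775/26 = 0 ∩ |BD|² = 3025/52]
4. B_y = -5/2  [line 50/13·x + 75/13·y + 775/26 = 0 ∩ |BD|² = 3025/52]
   → B = (-4, -5/2)

B = (-4, -5/2)
D = (3/13, 50/13)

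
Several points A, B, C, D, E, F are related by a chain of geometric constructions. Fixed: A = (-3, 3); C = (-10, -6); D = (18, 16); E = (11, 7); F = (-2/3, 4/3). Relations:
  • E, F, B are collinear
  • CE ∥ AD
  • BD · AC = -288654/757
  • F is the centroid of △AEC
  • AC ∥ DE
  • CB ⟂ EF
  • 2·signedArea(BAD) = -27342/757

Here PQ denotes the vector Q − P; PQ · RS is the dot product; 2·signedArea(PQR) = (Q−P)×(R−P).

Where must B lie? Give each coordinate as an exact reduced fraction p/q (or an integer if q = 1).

B = (-8403/757, -2827/757)

1. B_x = -8403/757  [E, F, B are collinear ∩ CB ⟂ EF]
2. B_y = -2827/757  [E, F, B are collinear ∩ CB ⟂ EF]
   → B = (-8403/757, -2827/757)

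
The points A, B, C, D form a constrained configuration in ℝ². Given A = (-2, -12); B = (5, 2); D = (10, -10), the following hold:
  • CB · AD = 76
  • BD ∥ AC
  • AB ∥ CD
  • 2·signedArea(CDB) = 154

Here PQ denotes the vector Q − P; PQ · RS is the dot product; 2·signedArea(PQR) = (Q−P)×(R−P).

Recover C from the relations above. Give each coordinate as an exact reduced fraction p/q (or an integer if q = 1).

C = (3, -24)

1. C_x = 3  [AB ∥ CD ∩ BD ∥ AC]
2. C_y = -24  [AB ∥ CD ∩ BD ∥ AC]
   → C = (3, -24)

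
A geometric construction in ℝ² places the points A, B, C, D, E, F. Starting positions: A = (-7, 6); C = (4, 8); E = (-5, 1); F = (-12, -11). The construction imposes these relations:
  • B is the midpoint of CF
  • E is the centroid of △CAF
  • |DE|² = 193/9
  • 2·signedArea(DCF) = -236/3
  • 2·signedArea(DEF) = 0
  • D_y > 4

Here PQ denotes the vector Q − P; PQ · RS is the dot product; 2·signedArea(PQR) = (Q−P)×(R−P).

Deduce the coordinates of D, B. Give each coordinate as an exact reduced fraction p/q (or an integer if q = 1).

1. D_x = -8/3  [2·signedArea(DEF) = 0 ∩ 2·signedArea(DCF) = -236/3]
2. D_y = 5  [2·signedArea(DEF) = 0 ∩ 2·signedArea(DCF) = -236/3]
   → D = (-8/3, 5)
3. B_x = -4  [B is the midpoint of CF]
4. B_y = -3/2  [B is the midpoint of CF]
   → B = (-4, -3/2)

B = (-4, -3/2)
D = (-8/3, 5)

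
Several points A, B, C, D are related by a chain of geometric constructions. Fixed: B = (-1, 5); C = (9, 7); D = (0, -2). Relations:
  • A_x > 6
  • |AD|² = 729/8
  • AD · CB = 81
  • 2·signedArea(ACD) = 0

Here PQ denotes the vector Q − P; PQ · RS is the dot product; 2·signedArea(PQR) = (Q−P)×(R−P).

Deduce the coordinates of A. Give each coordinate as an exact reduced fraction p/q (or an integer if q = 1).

1. A_x = 27/4  [2·signedArea(ACD) = 0 ∩ AD · CB = 81]
2. A_y = 19/4  [2·signedArea(ACD) = 0 ∩ AD · CB = 81]
   → A = (27/4, 19/4)

A = (27/4, 19/4)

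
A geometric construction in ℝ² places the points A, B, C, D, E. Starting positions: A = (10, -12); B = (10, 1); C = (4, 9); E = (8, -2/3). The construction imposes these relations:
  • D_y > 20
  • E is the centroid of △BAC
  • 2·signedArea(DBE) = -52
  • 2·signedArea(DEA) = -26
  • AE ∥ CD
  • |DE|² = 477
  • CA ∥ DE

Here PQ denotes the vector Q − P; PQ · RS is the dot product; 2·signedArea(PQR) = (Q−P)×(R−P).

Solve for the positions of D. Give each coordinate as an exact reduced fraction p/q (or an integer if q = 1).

1. D_x = 2  [CA ∥ DE ∩ AE ∥ CD]
2. D_y = 61/3  [CA ∥ DE ∩ AE ∥ CD]
   → D = (2, 61/3)

D = (2, 61/3)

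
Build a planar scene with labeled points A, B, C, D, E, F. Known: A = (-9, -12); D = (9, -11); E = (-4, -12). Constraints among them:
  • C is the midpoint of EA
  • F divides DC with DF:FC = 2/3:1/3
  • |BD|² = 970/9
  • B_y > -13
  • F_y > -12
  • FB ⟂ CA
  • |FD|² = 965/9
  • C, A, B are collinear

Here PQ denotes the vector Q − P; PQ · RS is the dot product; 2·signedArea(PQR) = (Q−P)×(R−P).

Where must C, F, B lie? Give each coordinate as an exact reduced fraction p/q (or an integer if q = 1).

B = (-4/3, -12)
C = (-13/2, -12)
F = (-4/3, -35/3)

1. C_x = -13/2  [C is the midpoint of EA]
2. C_y = -12  [C is the midpoint of EA]
   → C = (-13/2, -12)
3. F_x = -4/3  [F divides DC with DF:FC = 2/3:1/3]
4. F_y = -35/3  [F divides DC with DF:FC = 2/3:1/3]
   → F = (-4/3, -35/3)
5. B_x = -4/3  [C, A, B are collinear ∩ FB ⟂ CA]
6. B_y = -12  [C, A, B are collinear ∩ FB ⟂ CA]
   → B = (-4/3, -12)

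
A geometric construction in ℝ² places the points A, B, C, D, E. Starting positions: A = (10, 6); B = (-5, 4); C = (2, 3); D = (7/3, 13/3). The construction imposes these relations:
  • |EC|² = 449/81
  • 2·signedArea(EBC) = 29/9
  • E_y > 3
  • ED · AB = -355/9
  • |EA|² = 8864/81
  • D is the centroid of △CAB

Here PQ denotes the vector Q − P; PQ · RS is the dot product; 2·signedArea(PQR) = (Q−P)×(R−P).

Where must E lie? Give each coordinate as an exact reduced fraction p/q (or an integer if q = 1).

1. E_x = -2/9  [2·signedArea(EBC) = 29/9 ∩ ED · AB = -355/9]
2. E_y = 34/9  [2·signedArea(EBC) = 29/9 ∩ ED · AB = -355/9]
   → E = (-2/9, 34/9)

E = (-2/9, 34/9)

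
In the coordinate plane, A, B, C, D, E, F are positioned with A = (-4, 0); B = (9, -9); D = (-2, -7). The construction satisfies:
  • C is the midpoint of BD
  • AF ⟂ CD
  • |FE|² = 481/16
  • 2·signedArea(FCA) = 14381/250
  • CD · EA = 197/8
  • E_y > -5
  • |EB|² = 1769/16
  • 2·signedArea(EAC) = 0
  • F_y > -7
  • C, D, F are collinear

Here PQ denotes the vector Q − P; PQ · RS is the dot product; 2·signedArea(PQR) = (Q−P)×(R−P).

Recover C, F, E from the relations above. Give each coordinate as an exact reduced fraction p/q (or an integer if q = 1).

C = (7/2, -8)
E = (-1/4, -4)
F = (-646/125, -803/125)

1. C_x = 7/2  [C is the midpoint of BD]
2. C_y = -8  [C is the midpoint of BD]
   → C = (7/2, -8)
3. F_x = -646/125  [C, D, F are collinear ∩ AF ⟂ CD]
4. F_y = -803/125  [C, D, F are collinear ∩ AF ⟂ CD]
   → F = (-646/125, -803/125)
5. E_x = -1/4  [2·signedArea(EAC) = 0 ∩ CD · EA = 197/8]
6. E_y = -4  [2·signedArea(EAC) = 0 ∩ CD · EA = 197/8]
   → E = (-1/4, -4)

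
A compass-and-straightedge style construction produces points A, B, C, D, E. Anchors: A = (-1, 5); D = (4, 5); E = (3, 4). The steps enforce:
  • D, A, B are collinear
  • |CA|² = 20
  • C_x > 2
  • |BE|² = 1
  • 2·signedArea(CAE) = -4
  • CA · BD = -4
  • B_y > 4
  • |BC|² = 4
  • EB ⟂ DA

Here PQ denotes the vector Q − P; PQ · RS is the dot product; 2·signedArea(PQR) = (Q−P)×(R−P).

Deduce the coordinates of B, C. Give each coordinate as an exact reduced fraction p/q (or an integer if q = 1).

B = (3, 5)
C = (3, 3)

1. B_x = 3  [D, A, B are collinear ∩ EB ⟂ DA]
2. B_y = 5  [D, A, B are collinear ∩ EB ⟂ DA]
   → B = (3, 5)
3. C_x = 3  [CA · BD = -4 ∩ 2·signedArea(CAE) = -4]
4. C_y = 3  [CA · BD = -4 ∩ 2·signedArea(CAE) = -4]
   → C = (3, 3)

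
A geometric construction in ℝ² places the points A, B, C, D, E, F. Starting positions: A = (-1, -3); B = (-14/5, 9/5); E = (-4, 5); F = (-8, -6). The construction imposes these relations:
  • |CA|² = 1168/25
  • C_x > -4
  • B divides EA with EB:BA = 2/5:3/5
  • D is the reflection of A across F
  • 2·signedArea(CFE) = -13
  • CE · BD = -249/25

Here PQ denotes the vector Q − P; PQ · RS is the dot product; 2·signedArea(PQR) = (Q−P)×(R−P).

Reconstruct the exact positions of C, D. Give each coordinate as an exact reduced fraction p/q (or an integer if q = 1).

C = (-17/5, 17/5)
D = (-15, -9)

1. C_x = -17/5  [line -11·x + 4·y + -51 = 0 ∩ |CA|² = 1168/25]
2. C_y = 17/5  [line -11·x + 4·y + -51 = 0 ∩ |CA|² = 1168/25]
   → C = (-17/5, 17/5)
3. D_x = -15  [CE · BD = -249/25 ∩ D is the reflection of A across F]
4. D_y = -9  [CE · BD = -249/25 ∩ D is the reflection of A across F]
   → D = (-15, -9)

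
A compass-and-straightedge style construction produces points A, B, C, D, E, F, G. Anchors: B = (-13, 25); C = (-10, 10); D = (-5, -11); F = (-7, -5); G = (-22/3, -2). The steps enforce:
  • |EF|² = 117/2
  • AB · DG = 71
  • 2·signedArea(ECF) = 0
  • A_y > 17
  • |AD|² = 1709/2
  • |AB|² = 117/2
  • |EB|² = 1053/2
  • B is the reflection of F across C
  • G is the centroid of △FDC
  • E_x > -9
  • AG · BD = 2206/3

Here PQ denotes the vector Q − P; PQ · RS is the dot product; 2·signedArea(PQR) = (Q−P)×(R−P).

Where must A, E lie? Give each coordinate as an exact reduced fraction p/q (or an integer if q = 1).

A = (-23/2, 35/2)
E = (-17/2, 5/2)

1. A_x = -23/2  [AB · DG = 71 ∩ AG · BD = 2206/3]
2. A_y = 35/2  [AB · DG = 71 ∩ AG · BD = 2206/3]
   → A = (-23/2, 35/2)
3. E_x = -17/2  [line 15·x + 3·y + 120 = 0 ∩ |EB|² = 1053/2]
4. E_y = 5/2  [line 15·x + 3·y + 120 = 0 ∩ |EB|² = 1053/2]
   → E = (-17/2, 5/2)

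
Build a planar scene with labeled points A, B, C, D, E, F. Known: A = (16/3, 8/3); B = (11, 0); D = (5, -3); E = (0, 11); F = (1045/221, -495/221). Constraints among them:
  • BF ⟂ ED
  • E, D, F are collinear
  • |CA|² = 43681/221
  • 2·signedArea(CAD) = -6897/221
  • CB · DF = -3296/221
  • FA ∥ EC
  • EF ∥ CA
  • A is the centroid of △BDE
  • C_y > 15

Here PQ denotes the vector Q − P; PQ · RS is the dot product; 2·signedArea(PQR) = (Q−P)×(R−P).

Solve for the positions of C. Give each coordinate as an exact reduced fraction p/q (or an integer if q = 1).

1. C_x = 401/663  [EF ∥ CA ∩ FA ∥ EC]
2. C_y = 10546/663  [EF ∥ CA ∩ FA ∥ EC]
   → C = (401/663, 10546/663)

C = (401/663, 10546/663)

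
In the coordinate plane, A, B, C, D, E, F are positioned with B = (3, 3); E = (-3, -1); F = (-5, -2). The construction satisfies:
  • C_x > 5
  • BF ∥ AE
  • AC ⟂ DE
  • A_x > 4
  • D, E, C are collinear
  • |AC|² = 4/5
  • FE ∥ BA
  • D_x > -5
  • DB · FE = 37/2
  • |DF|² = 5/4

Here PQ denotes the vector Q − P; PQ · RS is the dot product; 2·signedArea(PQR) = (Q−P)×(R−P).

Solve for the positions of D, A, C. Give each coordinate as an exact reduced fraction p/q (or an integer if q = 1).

A = (5, 4)
C = (27/5, 16/5)
D = (-4, -3/2)

1. D_x = -4  [line -2·x + -1·y + -19/2 = 0 ∩ |DF|² = 5/4]
2. D_y = -3/2  [line -2·x + -1·y + -19/2 = 0 ∩ |DF|² = 5/4]
   → D = (-4, -3/2)
3. A_x = 5  [BF ∥ AE ∩ FE ∥ BA]
4. A_y = 4  [BF ∥ AE ∩ FE ∥ BA]
   → A = (5, 4)
5. C_x = 27/5  [D, E, C are collinear ∩ AC ⟂ DE]
6. C_y = 16/5  [D, E, C are collinear ∩ AC ⟂ DE]
   → C = (27/5, 16/5)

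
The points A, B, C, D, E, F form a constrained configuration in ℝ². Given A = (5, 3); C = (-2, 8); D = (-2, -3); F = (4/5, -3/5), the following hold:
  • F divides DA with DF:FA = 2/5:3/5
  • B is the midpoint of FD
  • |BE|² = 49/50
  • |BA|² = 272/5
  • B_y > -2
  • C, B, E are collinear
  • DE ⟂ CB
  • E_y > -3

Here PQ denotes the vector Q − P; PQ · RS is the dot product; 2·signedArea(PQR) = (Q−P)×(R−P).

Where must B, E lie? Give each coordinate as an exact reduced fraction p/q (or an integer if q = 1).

1. B_x = -3/5  [B is the midpoint of FD]
2. B_y = -9/5  [B is the midpoint of FD]
   → B = (-3/5, -9/5)
3. E_x = -23/50  [C, B, E are collinear ∩ DE ⟂ CB]
4. E_y = -139/50  [C, B, E are collinear ∩ DE ⟂ CB]
   → E = (-23/50, -139/50)

B = (-3/5, -9/5)
E = (-23/50, -139/50)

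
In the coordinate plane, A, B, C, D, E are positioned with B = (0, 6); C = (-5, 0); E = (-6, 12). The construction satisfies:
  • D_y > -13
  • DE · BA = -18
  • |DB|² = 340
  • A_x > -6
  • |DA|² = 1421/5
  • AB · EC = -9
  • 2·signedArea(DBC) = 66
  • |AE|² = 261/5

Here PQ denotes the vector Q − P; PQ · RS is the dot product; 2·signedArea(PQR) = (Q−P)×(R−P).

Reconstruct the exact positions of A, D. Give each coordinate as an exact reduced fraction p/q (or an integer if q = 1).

A = (-27/5, 24/5)
D = (-4, -12)

1. A_x = -27/5  [line -1·x + 12·y + -63 = 0 ∩ |AE|² = 261/5]
2. A_y = 24/5  [line -1·x + 12·y + -63 = 0 ∩ |AE|² = 261/5]
   → A = (-27/5, 24/5)
3. D_x = -4  [2·signedArea(DBC) = 66 ∩ DE · BA = -18]
4. D_y = -12  [2·signedArea(DBC) = 66 ∩ DE · BA = -18]
   → D = (-4, -12)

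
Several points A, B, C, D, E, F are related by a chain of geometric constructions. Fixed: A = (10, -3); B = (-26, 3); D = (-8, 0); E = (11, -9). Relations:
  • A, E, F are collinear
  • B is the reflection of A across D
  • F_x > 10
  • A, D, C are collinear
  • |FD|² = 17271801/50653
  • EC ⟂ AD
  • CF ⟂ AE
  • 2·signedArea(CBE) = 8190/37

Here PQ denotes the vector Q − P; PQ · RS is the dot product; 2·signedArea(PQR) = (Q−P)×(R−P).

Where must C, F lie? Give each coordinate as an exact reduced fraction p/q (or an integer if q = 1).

1. C_x = 442/37  [A, D, C are collinear ∩ EC ⟂ AD]
2. C_y = -123/37  [A, D, C are collinear ∩ EC ⟂ AD]
   → C = (442/37, -123/37)
3. F_x = 13834/1369  [A, E, F are collinear ∩ CF ⟂ AE]
4. F_y = -4971/1369  [A, E, F are collinear ∩ CF ⟂ AE]
   → F = (13834/1369, -4971/1369)

C = (442/37, -123/37)
F = (13834/1369, -4971/1369)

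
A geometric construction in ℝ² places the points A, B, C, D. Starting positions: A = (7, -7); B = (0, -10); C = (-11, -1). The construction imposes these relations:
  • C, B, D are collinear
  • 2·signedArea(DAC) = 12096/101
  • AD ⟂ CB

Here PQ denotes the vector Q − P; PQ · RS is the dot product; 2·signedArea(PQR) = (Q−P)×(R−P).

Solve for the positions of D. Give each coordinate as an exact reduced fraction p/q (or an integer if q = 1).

1. D_x = 275/101  [C, B, D are collinear ∩ AD ⟂ CB]
2. D_y = -1235/101  [C, B, D are collinear ∩ AD ⟂ CB]
   → D = (275/101, -1235/101)

D = (275/101, -1235/101)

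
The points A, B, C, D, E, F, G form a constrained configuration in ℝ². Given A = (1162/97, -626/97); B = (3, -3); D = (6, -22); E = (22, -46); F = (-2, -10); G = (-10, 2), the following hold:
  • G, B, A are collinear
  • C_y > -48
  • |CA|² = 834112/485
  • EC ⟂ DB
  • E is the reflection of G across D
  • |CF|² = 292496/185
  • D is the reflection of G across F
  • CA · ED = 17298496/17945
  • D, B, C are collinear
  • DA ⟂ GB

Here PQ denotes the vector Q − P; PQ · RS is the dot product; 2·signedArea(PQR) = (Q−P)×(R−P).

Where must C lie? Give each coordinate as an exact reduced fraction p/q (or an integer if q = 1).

1. C_x = 1866/185  [D, B, C are collinear ∩ EC ⟂ DB]
2. C_y = -8858/185  [D, B, C are collinear ∩ EC ⟂ DB]
   → C = (1866/185, -8858/185)

C = (1866/185, -8858/185)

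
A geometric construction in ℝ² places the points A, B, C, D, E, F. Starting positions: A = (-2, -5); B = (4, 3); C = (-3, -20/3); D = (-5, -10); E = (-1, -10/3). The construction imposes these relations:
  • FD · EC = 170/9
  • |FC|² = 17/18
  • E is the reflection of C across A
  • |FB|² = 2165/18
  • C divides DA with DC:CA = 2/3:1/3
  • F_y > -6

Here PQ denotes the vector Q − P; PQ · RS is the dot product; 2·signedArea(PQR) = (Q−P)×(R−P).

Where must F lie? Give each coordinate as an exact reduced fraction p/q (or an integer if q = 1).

F = (-5/2, -35/6)

1. F_x = -5/2  [line 2·x + 10/3·y + 220/9 = 0 ∩ |FC|² = 17/18]
2. F_y = -35/6  [line 2·x + 10/3·y + 220/9 = 0 ∩ |FC|² = 17/18]
   → F = (-5/2, -35/6)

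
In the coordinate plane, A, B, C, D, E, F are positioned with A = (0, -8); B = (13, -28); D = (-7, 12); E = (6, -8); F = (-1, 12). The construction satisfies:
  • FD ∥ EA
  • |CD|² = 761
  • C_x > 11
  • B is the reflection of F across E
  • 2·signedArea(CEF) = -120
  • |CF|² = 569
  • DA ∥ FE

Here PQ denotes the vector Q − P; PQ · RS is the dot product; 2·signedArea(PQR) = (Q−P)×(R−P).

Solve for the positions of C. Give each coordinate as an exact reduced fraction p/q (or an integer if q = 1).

C = (12, -8)

1. C_x = 12  [line -20·x + -7·y + 184 = 0 ∩ |CD|² = 761]
2. C_y = -8  [line -20·x + -7·y + 184 = 0 ∩ |CD|² = 761]
   → C = (12, -8)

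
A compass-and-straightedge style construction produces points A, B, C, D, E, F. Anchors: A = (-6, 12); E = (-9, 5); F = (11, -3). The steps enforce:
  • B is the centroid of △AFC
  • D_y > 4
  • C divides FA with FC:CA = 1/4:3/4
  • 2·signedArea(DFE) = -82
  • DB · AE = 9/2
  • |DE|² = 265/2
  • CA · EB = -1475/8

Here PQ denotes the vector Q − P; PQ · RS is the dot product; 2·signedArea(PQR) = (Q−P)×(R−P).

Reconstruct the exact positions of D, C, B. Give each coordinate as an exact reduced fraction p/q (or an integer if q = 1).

B = (47/12, 13/4)
C = (27/4, 3/4)
D = (5/2, 9/2)

1. C_x = 27/4  [C divides FA with FC:CA = 1/4:3/4]
2. C_y = 3/4  [C divides FA with FC:CA = 1/4:3/4]
   → C = (27/4, 3/4)
3. B_x = 47/12  [B is the centroid of △AFC]
4. B_y = 13/4  [B is the centroid of △AFC]
   → B = (47/12, 13/4)
5. D_x = 5/2  [2·signedArea(DFE) = -82 ∩ DB · AE = 9/2]
6. D_y = 9/2  [2·signedArea(DFE) = -82 ∩ DB · AE = 9/2]
   → D = (5/2, 9/2)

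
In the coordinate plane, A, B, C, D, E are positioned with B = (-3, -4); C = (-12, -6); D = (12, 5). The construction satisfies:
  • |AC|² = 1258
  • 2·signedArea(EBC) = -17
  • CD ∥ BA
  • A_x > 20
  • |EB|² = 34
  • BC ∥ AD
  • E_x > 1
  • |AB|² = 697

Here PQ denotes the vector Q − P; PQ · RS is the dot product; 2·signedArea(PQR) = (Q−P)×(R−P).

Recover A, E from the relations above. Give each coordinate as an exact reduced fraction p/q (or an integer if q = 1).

1. A_x = 21  [BC ∥ AD ∩ CD ∥ BA]
2. A_y = 7  [BC ∥ AD ∩ CD ∥ BA]
   → A = (21, 7)
3. E_x = 2  [line 2·x + -9·y + -13 = 0 ∩ |EB|² = 34]
4. E_y = -1  [line 2·x + -9·y + -13 = 0 ∩ |EB|² = 34]
   → E = (2, -1)

A = (21, 7)
E = (2, -1)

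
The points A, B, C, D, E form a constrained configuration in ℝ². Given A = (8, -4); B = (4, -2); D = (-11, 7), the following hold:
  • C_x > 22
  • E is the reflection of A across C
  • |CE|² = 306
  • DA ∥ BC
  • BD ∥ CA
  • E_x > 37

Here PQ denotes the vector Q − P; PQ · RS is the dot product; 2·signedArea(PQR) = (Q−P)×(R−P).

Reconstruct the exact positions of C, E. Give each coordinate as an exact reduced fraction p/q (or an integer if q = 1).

C = (23, -13)
E = (38, -22)

1. C_x = 23  [BD ∥ CA ∩ DA ∥ BC]
2. C_y = -13  [BD ∥ CA ∩ DA ∥ BC]
   → C = (23, -13)
3. E_x = 38  [E is the reflection of A across C]
4. E_y = -22  [E is the reflection of A across C]
   → E = (38, -22)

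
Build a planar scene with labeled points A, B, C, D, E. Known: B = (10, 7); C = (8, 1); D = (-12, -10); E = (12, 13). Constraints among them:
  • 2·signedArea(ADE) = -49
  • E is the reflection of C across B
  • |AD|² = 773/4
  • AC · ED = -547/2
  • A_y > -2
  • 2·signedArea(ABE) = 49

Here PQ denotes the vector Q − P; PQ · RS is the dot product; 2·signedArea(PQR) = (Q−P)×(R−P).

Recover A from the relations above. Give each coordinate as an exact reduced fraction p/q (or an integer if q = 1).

A = (-1, -3/2)

1. A_x = -1  [AC · ED = -547/2 ∩ 2·signedArea(ADE) = -49]
2. A_y = -3/2  [AC · ED = -547/2 ∩ 2·signedArea(ADE) = -49]
   → A = (-1, -3/2)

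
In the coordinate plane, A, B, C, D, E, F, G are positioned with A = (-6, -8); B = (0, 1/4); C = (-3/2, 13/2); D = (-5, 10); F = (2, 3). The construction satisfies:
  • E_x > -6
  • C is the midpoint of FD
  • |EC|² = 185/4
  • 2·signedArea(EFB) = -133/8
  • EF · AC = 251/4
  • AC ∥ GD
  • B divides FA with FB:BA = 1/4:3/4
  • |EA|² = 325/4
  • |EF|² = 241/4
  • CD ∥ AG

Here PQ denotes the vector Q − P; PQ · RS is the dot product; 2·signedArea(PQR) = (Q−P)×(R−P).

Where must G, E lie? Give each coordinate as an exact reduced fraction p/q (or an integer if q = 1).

1. G_x = -19/2  [AC ∥ GD ∩ CD ∥ AG]
2. G_y = -9/2  [AC ∥ GD ∩ CD ∥ AG]
   → G = (-19/2, -9/2)
3. E_x = -11/2  [EF · AC = 251/4 ∩ 2·signedArea(EFB) = -133/8]
4. E_y = 1  [EF · AC = 251/4 ∩ 2·signedArea(EFB) = -133/8]
   → E = (-11/2, 1)

E = (-11/2, 1)
G = (-19/2, -9/2)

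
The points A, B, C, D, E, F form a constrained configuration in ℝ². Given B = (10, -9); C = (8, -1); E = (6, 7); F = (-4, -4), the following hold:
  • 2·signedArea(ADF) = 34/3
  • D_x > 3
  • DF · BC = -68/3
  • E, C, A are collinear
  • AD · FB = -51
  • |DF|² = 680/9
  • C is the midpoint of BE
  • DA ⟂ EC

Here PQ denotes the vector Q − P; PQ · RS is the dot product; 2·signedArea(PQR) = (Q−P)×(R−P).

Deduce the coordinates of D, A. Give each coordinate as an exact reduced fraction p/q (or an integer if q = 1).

1. D_x = 10/3  [line 2·x + -8·y + -4/3 = 0 ∩ |DF|² = 680/9]
2. D_y = 2/3  [line 2·x + -8·y + -4/3 = 0 ∩ |DF|² = 680/9]
   → D = (10/3, 2/3)
3. A_x = 22/3  [E, C, A are collinear ∩ DA ⟂ EC]
4. A_y = 5/3  [E, C, A are collinear ∩ DA ⟂ EC]
   → A = (22/3, 5/3)

A = (22/3, 5/3)
D = (10/3, 2/3)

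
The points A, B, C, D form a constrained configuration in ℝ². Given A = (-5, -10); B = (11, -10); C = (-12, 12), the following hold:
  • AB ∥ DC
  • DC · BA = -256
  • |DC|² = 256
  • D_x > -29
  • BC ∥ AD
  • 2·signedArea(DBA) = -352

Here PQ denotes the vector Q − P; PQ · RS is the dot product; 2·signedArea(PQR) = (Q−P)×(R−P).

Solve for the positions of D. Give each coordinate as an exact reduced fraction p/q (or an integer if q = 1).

1. D_x = -28  [AB ∥ DC ∩ BC ∥ AD]
2. D_y = 12  [AB ∥ DC ∩ BC ∥ AD]
   → D = (-28, 12)

D = (-28, 12)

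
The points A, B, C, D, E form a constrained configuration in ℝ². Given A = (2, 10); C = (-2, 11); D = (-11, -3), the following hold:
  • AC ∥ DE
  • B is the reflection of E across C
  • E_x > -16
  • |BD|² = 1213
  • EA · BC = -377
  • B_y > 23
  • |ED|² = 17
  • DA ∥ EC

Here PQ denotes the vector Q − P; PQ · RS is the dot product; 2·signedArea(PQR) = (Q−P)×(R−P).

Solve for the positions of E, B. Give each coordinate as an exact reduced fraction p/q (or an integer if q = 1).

1. E_x = -15  [DA ∥ EC ∩ AC ∥ DE]
2. E_y = -2  [DA ∥ EC ∩ AC ∥ DE]
   → E = (-15, -2)
3. B_x = 11  [B is the reflection of E across C]
4. B_y = 24  [B is the reflection of E across C]
   → B = (11, 24)

B = (11, 24)
E = (-15, -2)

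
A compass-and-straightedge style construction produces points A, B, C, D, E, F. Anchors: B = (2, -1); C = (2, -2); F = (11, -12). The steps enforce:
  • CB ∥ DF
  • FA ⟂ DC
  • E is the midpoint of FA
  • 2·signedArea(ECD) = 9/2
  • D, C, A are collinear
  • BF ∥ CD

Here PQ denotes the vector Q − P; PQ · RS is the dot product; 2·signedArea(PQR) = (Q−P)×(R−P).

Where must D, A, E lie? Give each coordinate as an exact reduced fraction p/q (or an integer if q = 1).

A = (2123/202, -2505/202)
D = (11, -13)
E = (4345/404, -4929/404)

1. D_x = 11  [CB ∥ DF ∩ BF ∥ CD]
2. D_y = -13  [CB ∥ DF ∩ BF ∥ CD]
   → D = (11, -13)
3. A_x = 2123/202  [D, C, A are collinear ∩ FA ⟂ DC]
4. A_y = -2505/202  [D, C, A are collinear ∩ FA ⟂ DC]
   → A = (2123/202, -2505/202)
5. E_x = 4345/404  [E is the midpoint of FA]
6. E_y = -4929/404  [E is the midpoint of FA]
   → E = (4345/404, -4929/404)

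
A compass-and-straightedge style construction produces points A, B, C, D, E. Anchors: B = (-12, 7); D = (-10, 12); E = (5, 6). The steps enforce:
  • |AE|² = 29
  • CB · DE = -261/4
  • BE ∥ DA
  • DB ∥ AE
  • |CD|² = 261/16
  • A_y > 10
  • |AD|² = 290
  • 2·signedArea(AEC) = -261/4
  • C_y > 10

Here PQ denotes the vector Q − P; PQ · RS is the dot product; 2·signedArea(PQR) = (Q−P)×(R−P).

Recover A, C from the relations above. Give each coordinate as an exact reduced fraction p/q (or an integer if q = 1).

A = (7, 11)
C = (-25/4, 21/2)

1. A_x = 7  [DB ∥ AE ∩ BE ∥ DA]
2. A_y = 11  [DB ∥ AE ∩ BE ∥ DA]
   → A = (7, 11)
3. C_x = -25/4  [line -15·x + 6·y + -627/4 = 0 ∩ |CD|² = 261/16]
4. C_y = 21/2  [line -15·x + 6·y + -627/4 = 0 ∩ |CD|² = 261/16]
   → C = (-25/4, 21/2)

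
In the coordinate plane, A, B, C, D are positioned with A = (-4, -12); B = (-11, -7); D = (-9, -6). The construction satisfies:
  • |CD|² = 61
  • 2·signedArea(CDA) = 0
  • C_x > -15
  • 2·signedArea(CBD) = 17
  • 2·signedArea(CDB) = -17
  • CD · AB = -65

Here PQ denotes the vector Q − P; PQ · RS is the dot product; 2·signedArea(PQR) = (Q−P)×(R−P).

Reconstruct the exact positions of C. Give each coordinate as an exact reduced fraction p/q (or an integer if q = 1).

1. C_x = -14  [2·signedArea(CDA) = 0 ∩ 2·signedArea(CBD) = 17]
2. C_y = 0  [2·signedArea(CDA) = 0 ∩ 2·signedArea(CBD) = 17]
   → C = (-14, 0)

C = (-14, 0)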